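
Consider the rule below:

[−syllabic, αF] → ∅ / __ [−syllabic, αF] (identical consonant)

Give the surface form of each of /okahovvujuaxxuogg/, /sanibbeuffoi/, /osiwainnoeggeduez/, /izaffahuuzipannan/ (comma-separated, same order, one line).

/okahovvujuaxxuogg/: /vv/ is a geminate; the first /v/ deletes. /xx/ is a geminate; the first /x/ deletes. /gg/ is a geminate; the first /g/ deletes. → [okahovujuaxuog].
/sanibbeuffoi/: /bb/ is a geminate; the first /b/ deletes. /ff/ is a geminate; the first /f/ deletes. → [sanibeufoi].
/osiwainnoeggeduez/: /nn/ is a geminate; the first /n/ deletes. /gg/ is a geminate; the first /g/ deletes. → [osiwainoegeduez].
/izaffahuuzipannan/: /ff/ is a geminate; the first /f/ deletes. /nn/ is a geminate; the first /n/ deletes. → [izafahuuzipanan].

okahovujuaxuog, sanibeufoi, osiwainoegeduez, izafahuuzipanan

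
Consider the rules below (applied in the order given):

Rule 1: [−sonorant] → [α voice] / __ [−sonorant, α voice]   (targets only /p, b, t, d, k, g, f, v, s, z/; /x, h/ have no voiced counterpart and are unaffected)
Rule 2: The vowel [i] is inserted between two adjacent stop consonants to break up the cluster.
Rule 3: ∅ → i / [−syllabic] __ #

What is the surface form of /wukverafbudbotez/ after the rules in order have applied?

Rule 1 (regressive voicing assimilation): /k/ precedes the voiced obstruent /v/, so it voices to [g] by assimilation. /f/ precedes the voiced obstruent /b/, so it voices to [v] by assimilation. /wukverafbudbotez/ → wugveravbudbotez.
Rule 2 (stop-cluster i-epenthesis): /d/ and /b/ form a stop–stop cluster, so [i] is inserted between them. /wugveravbudbotez/ → wugveravbudibotez.
Rule 3 (final i-epenthesis): the form ends in the consonant /z/, so [i] is inserted word-finally. /wugveravbudibotez/ → wugveravbudibotezi.

wugveravbudibotezi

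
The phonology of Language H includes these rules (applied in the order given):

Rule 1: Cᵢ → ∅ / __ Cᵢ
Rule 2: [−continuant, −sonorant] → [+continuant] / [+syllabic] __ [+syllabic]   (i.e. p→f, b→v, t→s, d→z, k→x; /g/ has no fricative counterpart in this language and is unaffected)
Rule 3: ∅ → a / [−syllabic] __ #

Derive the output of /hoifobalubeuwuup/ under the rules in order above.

hoifovaluveuwuupa

Rule 1 (degemination): no segment meets the environment; /hoifobalubeuwuup/ is unchanged.
Rule 2 (intervocalic spirantization): /b/ is a stop between vowels /o/ and /a/, so it spirantizes to the fricative [v]. /b/ is a stop between vowels /u/ and /e/, so it spirantizes to the fricative [v]. /hoifobalubeuwuup/ → hoifovaluveuwuup.
Rule 3 (final a-epenthesis): the form ends in the consonant /p/, so [a] is inserted word-finally. /hoifovaluveuwuup/ → hoifovaluveuwuupa.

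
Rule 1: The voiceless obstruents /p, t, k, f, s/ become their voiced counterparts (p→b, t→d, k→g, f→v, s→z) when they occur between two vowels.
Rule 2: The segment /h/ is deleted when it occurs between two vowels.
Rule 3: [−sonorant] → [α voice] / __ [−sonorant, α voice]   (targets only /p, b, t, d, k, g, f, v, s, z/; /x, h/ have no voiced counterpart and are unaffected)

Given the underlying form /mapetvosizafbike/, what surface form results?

Rule 1 (intervocalic voicing): /p/ is a voiceless obstruent between vowels /a/ and /e/, so it voices to [b]. /s/ is a voiceless obstruent between vowels /o/ and /i/, so it voices to [z]. /k/ is a voiceless obstruent between vowels /i/ and /e/, so it voices to [g]. /mapetvosizafbike/ → mabetvozizafbige.
Rule 2 (intervocalic h-deletion): no segment meets the environment; /mabetvozizafbige/ is unchanged.
Rule 3 (regressive voicing assimilation): /t/ precedes the voiced obstruent /v/, so it voices to [d] by assimilation. /f/ precedes the voiced obstruent /b/, so it voices to [v] by assimilation. /mabetvozizafbige/ → mabedvozizavbige.

mabedvozizavbige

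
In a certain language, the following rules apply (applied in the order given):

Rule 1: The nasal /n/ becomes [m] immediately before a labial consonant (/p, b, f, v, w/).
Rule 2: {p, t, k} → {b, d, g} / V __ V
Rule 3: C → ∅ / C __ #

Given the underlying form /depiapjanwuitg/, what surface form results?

debiapjamwuit

Rule 1 (nasal place assimilation): /n/ precedes the labial consonant /w/, so it assimilates in place to [m]. /depiapjanwuitg/ → depiapjamwuitg.
Rule 2 (intervocalic voicing): /p/ is a voiceless stop between vowels /e/ and /i/, so it voices to [b]. /depiapjamwuitg/ → debiapjamwuitg.
Rule 3 (final cluster simplification): /g/ is the second consonant of a word-final cluster /tg/, so it deletes. /debiapjamwuitg/ → debiapjamwuit.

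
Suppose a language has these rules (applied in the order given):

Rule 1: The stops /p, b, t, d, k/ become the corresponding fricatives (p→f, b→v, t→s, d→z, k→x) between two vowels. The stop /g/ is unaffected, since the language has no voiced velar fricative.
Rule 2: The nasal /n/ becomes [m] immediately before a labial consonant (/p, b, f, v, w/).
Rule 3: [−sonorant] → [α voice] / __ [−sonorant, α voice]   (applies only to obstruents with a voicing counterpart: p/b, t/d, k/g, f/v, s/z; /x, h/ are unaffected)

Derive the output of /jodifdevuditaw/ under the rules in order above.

Rule 1 (intervocalic spirantization): /d/ is a stop between vowels /o/ and /i/, so it spirantizes to the fricative [z]. /d/ is a stop between vowels /u/ and /i/, so it spirantizes to the fricative [z]. /t/ is a stop between vowels /i/ and /a/, so it spirantizes to the fricative [s]. /jodifdevuditaw/ → jozifdevuzisaw.
Rule 2 (nasal place assimilation): no segment meets the environment; /jozifdevuzisaw/ is unchanged.
Rule 3 (regressive voicing assimilation): /f/ precedes the voiced obstruent /d/, so it voices to [v] by assimilation. /jozifdevuzisaw/ → jozivdevuzisaw.

jozivdevuzisaw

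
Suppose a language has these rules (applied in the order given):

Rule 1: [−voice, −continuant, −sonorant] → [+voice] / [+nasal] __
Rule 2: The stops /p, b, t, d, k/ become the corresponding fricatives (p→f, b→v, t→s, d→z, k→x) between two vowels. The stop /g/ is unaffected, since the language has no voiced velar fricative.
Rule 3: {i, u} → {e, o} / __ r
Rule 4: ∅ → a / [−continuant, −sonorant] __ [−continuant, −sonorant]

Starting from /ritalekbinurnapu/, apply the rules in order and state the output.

Rule 1 (post-nasal voicing): no segment meets the environment; /ritalekbinurnapu/ is unchanged.
Rule 2 (intervocalic spirantization): /t/ is a stop between vowels /i/ and /a/, so it spirantizes to the fricative [s]. /p/ is a stop between vowels /a/ and /u/, so it spirantizes to the fricative [f]. /ritalekbinurnapu/ → risalekbinurnafu.
Rule 3 (pre-rhotic lowering): /u/ is a high vowel immediately before /r/, so it lowers to [o]. /risalekbinurnafu/ → risalekbinornafu.
Rule 4 (stop-cluster a-epenthesis): /k/ and /b/ form a stop–stop cluster, so [a] is inserted between them. /risalekbinornafu/ → risalekabinornafu.

risalekabinornafu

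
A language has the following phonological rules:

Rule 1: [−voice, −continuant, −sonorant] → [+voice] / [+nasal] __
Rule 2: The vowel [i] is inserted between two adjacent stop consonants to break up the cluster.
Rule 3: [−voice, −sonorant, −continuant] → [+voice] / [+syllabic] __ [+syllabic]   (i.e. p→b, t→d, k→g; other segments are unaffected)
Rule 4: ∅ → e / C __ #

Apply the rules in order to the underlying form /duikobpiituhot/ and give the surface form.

duigobibiiduhote

Rule 1 (post-nasal voicing): no segment meets the environment; /duikobpiituhot/ is unchanged.
Rule 2 (stop-cluster i-epenthesis): /b/ and /p/ form a stop–stop cluster, so [i] is inserted between them. /duikobpiituhot/ → duikobipiituhot.
Rule 3 (intervocalic voicing): /k/ is a voiceless stop between vowels /i/ and /o/, so it voices to [g]. /p/ is a voiceless stop between vowels /i/ and /i/, so it voices to [b]. /t/ is a voiceless stop between vowels /i/ and /u/, so it voices to [d]. /duikobipiituhot/ → duigobibiiduhot.
Rule 4 (final e-epenthesis): the form ends in the consonant /t/, so [e] is inserted word-finally. /duigobibiiduhot/ → duigobibiiduhote.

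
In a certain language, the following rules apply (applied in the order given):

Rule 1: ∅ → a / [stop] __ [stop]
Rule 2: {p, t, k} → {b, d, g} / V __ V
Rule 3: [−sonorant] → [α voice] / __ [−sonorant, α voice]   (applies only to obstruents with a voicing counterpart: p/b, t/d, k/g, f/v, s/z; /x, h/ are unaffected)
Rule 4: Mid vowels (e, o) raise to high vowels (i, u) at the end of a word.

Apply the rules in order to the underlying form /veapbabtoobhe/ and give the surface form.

veabababadoophi

Rule 1 (stop-cluster a-epenthesis): /p/ and /b/ form a stop–stop cluster, so [a] is inserted between them. /b/ and /t/ form a stop–stop cluster, so [a] is inserted between them. /veapbabtoobhe/ → veapababatoobhe.
Rule 2 (intervocalic voicing): /p/ is a voiceless stop between vowels /a/ and /a/, so it voices to [b]. /t/ is a voiceless stop between vowels /a/ and /o/, so it voices to [d]. /veapababatoobhe/ → veabababadoobhe.
Rule 3 (regressive voicing assimilation): /b/ precedes the voiceless obstruent /h/, so it devoices to [p] by assimilation. /veabababadoobhe/ → veabababadoophe.
Rule 4 (final vowel raising): /e/ is a mid vowel in word-final position, so it raises to [i]. /veabababadoophe/ → veabababadoophi.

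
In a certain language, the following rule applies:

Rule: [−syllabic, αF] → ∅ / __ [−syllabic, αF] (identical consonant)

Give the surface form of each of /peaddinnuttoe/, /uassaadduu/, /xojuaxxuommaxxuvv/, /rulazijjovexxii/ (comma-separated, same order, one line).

peadinutoe, uasaaduu, xojuaxuomaxuv, rulazijovexii

/peaddinnuttoe/: /dd/ is a geminate; the first /d/ deletes. /nn/ is a geminate; the first /n/ deletes. /tt/ is a geminate; the first /t/ deletes. → [peadinutoe].
/uassaadduu/: /ss/ is a geminate; the first /s/ deletes. /dd/ is a geminate; the first /d/ deletes. → [uasaaduu].
/xojuaxxuommaxxuvv/: /xx/ is a geminate; the first /x/ deletes. /mm/ is a geminate; the first /m/ deletes. /xx/ is a geminate; the first /x/ deletes. /vv/ is a geminate; the first /v/ deletes. → [xojuaxuomaxuv].
/rulazijjovexxii/: /jj/ is a geminate; the first /j/ deletes. /xx/ is a geminate; the first /x/ deletes. → [rulazijovexii].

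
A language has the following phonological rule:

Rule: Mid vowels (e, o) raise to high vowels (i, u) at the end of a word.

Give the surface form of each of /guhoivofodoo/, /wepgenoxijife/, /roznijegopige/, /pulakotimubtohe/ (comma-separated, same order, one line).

/guhoivofodoo/: /o/ is a mid vowel in word-final position, so it raises to [u]. → [guhoivofodou].
/wepgenoxijife/: /e/ is a mid vowel in word-final position, so it raises to [i]. → [wepgenoxijifi].
/roznijegopige/: /e/ is a mid vowel in word-final position, so it raises to [i]. → [roznijegopigi].
/pulakotimubtohe/: /e/ is a mid vowel in word-final position, so it raises to [i]. → [pulakotimubtohi].

guhoivofodou, wepgenoxijifi, roznijegopigi, pulakotimubtohi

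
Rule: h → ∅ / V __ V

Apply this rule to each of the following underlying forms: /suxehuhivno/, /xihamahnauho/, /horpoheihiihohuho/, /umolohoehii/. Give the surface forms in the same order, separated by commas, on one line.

/suxehuhivno/: /h/ occurs between vowels /e/ and /u/, so it deletes. /h/ occurs between vowels /u/ and /i/, so it deletes. → [suxeuivno].
/xihamahnauho/: /h/ occurs between vowels /i/ and /a/, so it deletes. /h/ occurs between vowels /u/ and /o/, so it deletes. → [xiamahnauo].
/horpoheihiihohuho/: /h/ occurs between vowels /o/ and /e/, so it deletes. /h/ occurs between vowels /i/ and /i/, so it deletes. /h/ occurs between vowels /i/ and /o/, so it deletes. /h/ occurs between vowels /o/ and /u/, so it deletes. /h/ occurs between vowels /u/ and /o/, so it deletes. → [horpoeiiiouo].
/umolohoehii/: /h/ occurs between vowels /o/ and /o/, so it deletes. /h/ occurs between vowels /e/ and /i/, so it deletes. → [umolooeii].

suxeuivno, xiamahnauo, horpoeiiiouo, umolooeii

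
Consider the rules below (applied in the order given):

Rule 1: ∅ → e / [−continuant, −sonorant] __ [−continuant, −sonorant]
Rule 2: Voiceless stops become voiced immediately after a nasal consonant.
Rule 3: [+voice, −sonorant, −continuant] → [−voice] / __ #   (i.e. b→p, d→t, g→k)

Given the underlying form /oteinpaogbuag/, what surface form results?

oteinbaogebuak

Rule 1 (stop-cluster e-epenthesis): /g/ and /b/ form a stop–stop cluster, so [e] is inserted between them. /oteinpaogbuag/ → oteinpaogebuag.
Rule 2 (post-nasal voicing): /p/ is a voiceless stop immediately after the nasal /n/, so it voices to [b]. /oteinpaogebuag/ → oteinbaogebuag.
Rule 3 (final devoicing): /g/ is a voiced stop in word-final position, so it devoices to [k]. /oteinbaogebuag/ → oteinbaogebuak.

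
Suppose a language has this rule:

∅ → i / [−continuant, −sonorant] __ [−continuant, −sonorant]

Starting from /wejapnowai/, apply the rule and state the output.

No segment of /wejapnowai/ meets the structural description of the rule, so the form surfaces unchanged.

wejapnowai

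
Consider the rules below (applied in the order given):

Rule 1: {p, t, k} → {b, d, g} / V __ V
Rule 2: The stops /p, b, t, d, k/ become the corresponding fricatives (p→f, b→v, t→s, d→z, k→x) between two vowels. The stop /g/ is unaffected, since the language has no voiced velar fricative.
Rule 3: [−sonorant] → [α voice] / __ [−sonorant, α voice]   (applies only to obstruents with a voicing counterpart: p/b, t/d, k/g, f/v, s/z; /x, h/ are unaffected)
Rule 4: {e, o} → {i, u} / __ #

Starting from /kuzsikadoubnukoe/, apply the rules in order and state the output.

kussigazoubnugoi

Rule 1 (intervocalic voicing): /k/ is a voiceless stop between vowels /i/ and /a/, so it voices to [g]. /k/ is a voiceless stop between vowels /u/ and /o/, so it voices to [g]. /kuzsikadoubnukoe/ → kuzsigadoubnugoe.
Rule 2 (intervocalic spirantization): /d/ is a stop between vowels /a/ and /o/, so it spirantizes to the fricative [z]. /kuzsigadoubnugoe/ → kuzsigazoubnugoe.
Rule 3 (regressive voicing assimilation): /z/ precedes the voiceless obstruent /s/, so it devoices to [s] by assimilation. /kuzsigazoubnugoe/ → kussigazoubnugoe.
Rule 4 (final vowel raising): /e/ is a mid vowel in word-final position, so it raises to [i]. /kussigazoubnugoe/ → kussigazoubnugoi.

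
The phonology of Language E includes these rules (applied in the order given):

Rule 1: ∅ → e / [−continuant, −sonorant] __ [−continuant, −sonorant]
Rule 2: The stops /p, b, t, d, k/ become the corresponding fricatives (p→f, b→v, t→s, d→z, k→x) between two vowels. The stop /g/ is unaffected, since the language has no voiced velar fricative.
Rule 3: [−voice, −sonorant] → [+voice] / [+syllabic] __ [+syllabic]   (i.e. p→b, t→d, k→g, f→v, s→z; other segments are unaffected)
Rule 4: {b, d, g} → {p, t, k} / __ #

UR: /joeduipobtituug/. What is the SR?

joezuivovezizuuk

Rule 1 (stop-cluster e-epenthesis): /b/ and /t/ form a stop–stop cluster, so [e] is inserted between them. /joeduipobtituug/ → joeduipobetituug.
Rule 2 (intervocalic spirantization): /d/ is a stop between vowels /e/ and /u/, so it spirantizes to the fricative [z]. /p/ is a stop between vowels /i/ and /o/, so it spirantizes to the fricative [f]. /b/ is a stop between vowels /o/ and /e/, so it spirantizes to the fricative [v]. /t/ is a stop between vowels /e/ and /i/, so it spirantizes to the fricative [s]. /t/ is a stop between vowels /i/ and /u/, so it spirantizes to the fricative [s]. /joeduipobetituug/ → joezuifovesisuug.
Rule 3 (intervocalic voicing): /f/ is a voiceless obstruent between vowels /i/ and /o/, so it voices to [v]. /s/ is a voiceless obstruent between vowels /e/ and /i/, so it voices to [z]. /s/ is a voiceless obstruent between vowels /i/ and /u/, so it voices to [z]. /joezuifovesisuug/ → joezuivovezizuug.
Rule 4 (final devoicing): /g/ is a voiced stop in word-final position, so it devoices to [k]. /joezuivovezizuug/ → joezuivovezizuuk.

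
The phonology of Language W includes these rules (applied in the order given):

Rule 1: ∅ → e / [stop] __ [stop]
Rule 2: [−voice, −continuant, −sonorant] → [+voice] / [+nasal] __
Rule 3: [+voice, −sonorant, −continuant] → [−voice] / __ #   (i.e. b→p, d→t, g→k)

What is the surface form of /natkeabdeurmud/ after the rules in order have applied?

Rule 1 (stop-cluster e-epenthesis): /t/ and /k/ form a stop–stop cluster, so [e] is inserted between them. /b/ and /d/ form a stop–stop cluster, so [e] is inserted between them. /natkeabdeurmud/ → natekeabedeurmud.
Rule 2 (post-nasal voicing): no segment meets the environment; /natekeabedeurmud/ is unchanged.
Rule 3 (final devoicing): /d/ is a voiced stop in word-final position, so it devoices to [t]. /natekeabedeurmud/ → natekeabedeurmut.

natekeabedeurmut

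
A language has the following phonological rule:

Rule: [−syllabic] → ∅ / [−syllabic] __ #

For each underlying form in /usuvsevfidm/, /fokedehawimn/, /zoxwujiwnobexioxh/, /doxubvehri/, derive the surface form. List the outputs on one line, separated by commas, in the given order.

usuvsevfid, fokedehawim, zoxwujiwnobexiox, doxubvehri

/usuvsevfidm/: /m/ is the second consonant of a word-final cluster /dm/, so it deletes. → [usuvsevfid].
/fokedehawimn/: /n/ is the second consonant of a word-final cluster /mn/, so it deletes. → [fokedehawim].
/zoxwujiwnobexioxh/: /h/ is the second consonant of a word-final cluster /xh/, so it deletes. → [zoxwujiwnobexiox].
/doxubvehri/: the rule's environment is not met; surfaces unchanged as [doxubvehri].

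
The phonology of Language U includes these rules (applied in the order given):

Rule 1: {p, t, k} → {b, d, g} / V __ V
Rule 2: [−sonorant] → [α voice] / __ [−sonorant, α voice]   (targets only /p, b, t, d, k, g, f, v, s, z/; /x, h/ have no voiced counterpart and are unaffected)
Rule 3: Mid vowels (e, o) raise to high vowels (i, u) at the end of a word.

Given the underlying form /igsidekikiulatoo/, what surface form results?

iksidegigiuladou

Rule 1 (intervocalic voicing): /k/ is a voiceless stop between vowels /e/ and /i/, so it voices to [g]. /k/ is a voiceless stop between vowels /i/ and /i/, so it voices to [g]. /t/ is a voiceless stop between vowels /a/ and /o/, so it voices to [d]. /igsidekikiulatoo/ → igsidegigiuladoo.
Rule 2 (regressive voicing assimilation): /g/ precedes the voiceless obstruent /s/, so it devoices to [k] by assimilation. /igsidegigiuladoo/ → iksidegigiuladoo.
Rule 3 (final vowel raising): /o/ is a mid vowel in word-final position, so it raises to [u]. /iksidegigiuladoo/ → iksidegigiuladou.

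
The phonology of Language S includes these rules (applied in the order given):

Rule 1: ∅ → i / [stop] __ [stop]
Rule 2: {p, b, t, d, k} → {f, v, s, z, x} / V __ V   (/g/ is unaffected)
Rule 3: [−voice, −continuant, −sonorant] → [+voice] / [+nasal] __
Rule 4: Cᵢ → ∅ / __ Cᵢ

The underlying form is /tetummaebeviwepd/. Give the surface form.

tesumaeveviwefid

Rule 1 (stop-cluster i-epenthesis): /p/ and /d/ form a stop–stop cluster, so [i] is inserted between them. /tetummaebeviwepd/ → tetummaebeviwepid.
Rule 2 (intervocalic spirantization): /t/ is a stop between vowels /e/ and /u/, so it spirantizes to the fricative [s]. /b/ is a stop between vowels /e/ and /e/, so it spirantizes to the fricative [v]. /p/ is a stop between vowels /e/ and /i/, so it spirantizes to the fricative [f]. /tetummaebeviwepid/ → tesummaeveviwefid.
Rule 3 (post-nasal voicing): no segment meets the environment; /tesummaeveviwefid/ is unchanged.
Rule 4 (degemination): /mm/ is a geminate; the first /m/ deletes. /tesummaeveviwefid/ → tesumaeveviwefid.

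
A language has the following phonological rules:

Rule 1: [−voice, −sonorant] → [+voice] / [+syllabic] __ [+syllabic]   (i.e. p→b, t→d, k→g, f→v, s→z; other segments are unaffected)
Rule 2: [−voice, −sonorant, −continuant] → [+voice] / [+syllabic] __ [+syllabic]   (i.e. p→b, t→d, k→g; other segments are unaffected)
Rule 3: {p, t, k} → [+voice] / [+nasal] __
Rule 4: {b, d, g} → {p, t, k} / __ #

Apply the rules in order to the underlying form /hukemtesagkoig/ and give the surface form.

hugemdezagkoik

Rule 1 (intervocalic voicing): /k/ is a voiceless obstruent between vowels /u/ and /e/, so it voices to [g]. /s/ is a voiceless obstruent between vowels /e/ and /a/, so it voices to [z]. /hukemtesagkoig/ → hugemtezagkoig.
Rule 2 (intervocalic voicing): no segment meets the environment; /hugemtezagkoig/ is unchanged.
Rule 3 (post-nasal voicing): /t/ is a voiceless stop immediately after the nasal /m/, so it voices to [d]. /hugemtezagkoig/ → hugemdezagkoig.
Rule 4 (final devoicing): /g/ is a voiced stop in word-final position, so it devoices to [k]. /hugemdezagkoig/ → hugemdezagkoik.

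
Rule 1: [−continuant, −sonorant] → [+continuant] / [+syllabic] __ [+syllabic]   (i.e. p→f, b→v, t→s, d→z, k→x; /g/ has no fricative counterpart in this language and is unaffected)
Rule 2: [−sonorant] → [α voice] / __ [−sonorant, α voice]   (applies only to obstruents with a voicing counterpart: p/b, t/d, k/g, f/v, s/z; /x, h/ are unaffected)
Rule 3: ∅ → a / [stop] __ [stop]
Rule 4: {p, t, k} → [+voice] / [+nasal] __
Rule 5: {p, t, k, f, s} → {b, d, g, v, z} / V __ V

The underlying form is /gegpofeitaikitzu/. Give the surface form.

Rule 1 (intervocalic spirantization): /t/ is a stop between vowels /i/ and /a/, so it spirantizes to the fricative [s]. /k/ is a stop between vowels /i/ and /i/, so it spirantizes to the fricative [x]. /gegpofeitaikitzu/ → gegpofeisaixitzu.
Rule 2 (regressive voicing assimilation): /g/ precedes the voiceless obstruent /p/, so it devoices to [k] by assimilation. /t/ precedes the voiced obstruent /z/, so it voices to [d] by assimilation. /gegpofeisaixitzu/ → gekpofeisaixidzu.
Rule 3 (stop-cluster a-epenthesis): /k/ and /p/ form a stop–stop cluster, so [a] is inserted between them. /gekpofeisaixidzu/ → gekapofeisaixidzu.
Rule 4 (post-nasal voicing): no segment meets the environment; /gekapofeisaixidzu/ is unchanged.
Rule 5 (intervocalic voicing): /k/ is a voiceless obstruent between vowels /e/ and /a/, so it voices to [g]. /p/ is a voiceless obstruent between vowels /a/ and /o/, so it voices to [b]. /f/ is a voiceless obstruent between vowels /o/ and /e/, so it voices to [v]. /s/ is a voiceless obstruent between vowels /i/ and /a/, so it voices to [z]. /gekapofeisaixidzu/ → gegaboveizaixidzu.

gegaboveizaixidzu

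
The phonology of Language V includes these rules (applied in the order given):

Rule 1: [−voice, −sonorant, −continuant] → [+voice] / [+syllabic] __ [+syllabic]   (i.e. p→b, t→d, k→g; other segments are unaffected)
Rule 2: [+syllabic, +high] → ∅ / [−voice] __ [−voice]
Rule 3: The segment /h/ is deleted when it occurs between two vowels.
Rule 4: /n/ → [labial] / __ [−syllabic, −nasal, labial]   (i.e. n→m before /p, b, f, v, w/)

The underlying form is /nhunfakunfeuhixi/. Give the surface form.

nhumfagumfeuhxi

Rule 1 (intervocalic voicing): /k/ is a voiceless stop between vowels /a/ and /u/, so it voices to [g]. /nhunfakunfeuhixi/ → nhunfagunfeuhixi.
Rule 2 (high vowel syncope): /i/ is a high vowel flanked by voiceless consonants /h/ and /x/, so it deletes. /nhunfagunfeuhixi/ → nhunfagunfeuhxi.
Rule 3 (intervocalic h-deletion): no segment meets the environment; /nhunfagunfeuhxi/ is unchanged.
Rule 4 (nasal place assimilation): /n/ precedes the labial consonant /f/, so it assimilates in place to [m]. /n/ precedes the labial consonant /f/, so it assimilates in place to [m]. /nhunfagunfeuhxi/ → nhumfagumfeuhxi.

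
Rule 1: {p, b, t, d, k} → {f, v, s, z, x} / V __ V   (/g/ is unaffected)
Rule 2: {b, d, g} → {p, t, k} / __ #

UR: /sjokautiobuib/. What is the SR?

sjoxausiovuip

Rule 1 (intervocalic spirantization): /k/ is a stop between vowels /o/ and /a/, so it spirantizes to the fricative [x]. /t/ is a stop between vowels /u/ and /i/, so it spirantizes to the fricative [s]. /b/ is a stop between vowels /o/ and /u/, so it spirantizes to the fricative [v]. /sjokautiobuib/ → sjoxausiovuib.
Rule 2 (final devoicing): /b/ is a voiced stop in word-final position, so it devoices to [p]. /sjoxausiovuib/ → sjoxausiovuip.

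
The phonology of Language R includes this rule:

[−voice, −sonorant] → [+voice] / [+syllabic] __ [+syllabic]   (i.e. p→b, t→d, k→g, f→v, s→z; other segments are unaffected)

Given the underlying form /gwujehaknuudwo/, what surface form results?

No segment of /gwujehaknuudwo/ meets the structural description of the rule, so the form surfaces unchanged.

gwujehaknuudwo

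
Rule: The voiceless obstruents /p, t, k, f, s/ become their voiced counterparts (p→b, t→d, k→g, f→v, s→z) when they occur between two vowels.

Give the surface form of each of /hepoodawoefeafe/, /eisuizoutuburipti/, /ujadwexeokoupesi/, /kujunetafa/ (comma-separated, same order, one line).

/hepoodawoefeafe/: /p/ is a voiceless obstruent between vowels /e/ and /o/, so it voices to [b]. /f/ is a voiceless obstruent between vowels /e/ and /e/, so it voices to [v]. /f/ is a voiceless obstruent between vowels /a/ and /e/, so it voices to [v]. → [heboodawoeveave].
/eisuizoutuburipti/: /s/ is a voiceless obstruent between vowels /i/ and /u/, so it voices to [z]. /t/ is a voiceless obstruent between vowels /u/ and /u/, so it voices to [d]. → [eizuizouduburipti].
/ujadwexeokoupesi/: /k/ is a voiceless obstruent between vowels /o/ and /o/, so it voices to [g]. /p/ is a voiceless obstruent between vowels /u/ and /e/, so it voices to [b]. /s/ is a voiceless obstruent between vowels /e/ and /i/, so it voices to [z]. → [ujadwexeogoubezi].
/kujunetafa/: /t/ is a voiceless obstruent between vowels /e/ and /a/, so it voices to [d]. /f/ is a voiceless obstruent between vowels /a/ and /a/, so it voices to [v]. → [kujunedava].

heboodawoeveave, eizuizouduburipti, ujadwexeogoubezi, kujunedava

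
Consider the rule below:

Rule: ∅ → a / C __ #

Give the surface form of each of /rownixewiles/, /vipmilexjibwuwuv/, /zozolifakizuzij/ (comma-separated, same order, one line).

rownixewilesa, vipmilexjibwuwuva, zozolifakizuzija

/rownixewiles/: the form ends in the consonant /s/, so [a] is inserted word-finally. → [rownixewilesa].
/vipmilexjibwuwuv/: the form ends in the consonant /v/, so [a] is inserted word-finally. → [vipmilexjibwuwuva].
/zozolifakizuzij/: the form ends in the consonant /j/, so [a] is inserted word-finally. → [zozolifakizuzija].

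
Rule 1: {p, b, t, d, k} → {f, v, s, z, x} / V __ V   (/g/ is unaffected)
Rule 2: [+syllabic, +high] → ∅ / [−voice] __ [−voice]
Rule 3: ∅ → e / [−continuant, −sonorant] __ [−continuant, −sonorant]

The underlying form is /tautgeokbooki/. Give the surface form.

tautegeokebooxi

Rule 1 (intervocalic spirantization): /k/ is a stop between vowels /o/ and /i/, so it spirantizes to the fricative [x]. /tautgeokbooki/ → tautgeokbooxi.
Rule 2 (high vowel syncope): no segment meets the environment; /tautgeokbooxi/ is unchanged.
Rule 3 (stop-cluster e-epenthesis): /t/ and /g/ form a stop–stop cluster, so [e] is inserted between them. /k/ and /b/ form a stop–stop cluster, so [e] is inserted between them. /tautgeokbooxi/ → tautegeokebooxi.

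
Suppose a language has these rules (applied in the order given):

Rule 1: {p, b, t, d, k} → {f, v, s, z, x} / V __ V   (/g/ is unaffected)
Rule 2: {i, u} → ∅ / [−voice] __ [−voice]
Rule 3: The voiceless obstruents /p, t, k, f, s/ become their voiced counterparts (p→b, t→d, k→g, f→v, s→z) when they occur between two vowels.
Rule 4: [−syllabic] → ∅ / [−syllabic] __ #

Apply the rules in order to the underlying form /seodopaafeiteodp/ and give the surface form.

seozovaaveizeod

Rule 1 (intervocalic spirantization): /d/ is a stop between vowels /o/ and /o/, so it spirantizes to the fricative [z]. /p/ is a stop between vowels /o/ and /a/, so it spirantizes to the fricative [f]. /t/ is a stop between vowels /i/ and /e/, so it spirantizes to the fricative [s]. /seodopaafeiteodp/ → seozofaafeiseodp.
Rule 2 (high vowel syncope): no segment meets the environment; /seozofaafeiseodp/ is unchanged.
Rule 3 (intervocalic voicing): /f/ is a voiceless obstruent between vowels /o/ and /a/, so it voices to [v]. /f/ is a voiceless obstruent between vowels /a/ and /e/, so it voices to [v]. /s/ is a voiceless obstruent between vowels /i/ and /e/, so it voices to [z]. /seozofaafeiseodp/ → seozovaaveizeodp.
Rule 4 (final cluster simplification): /p/ is the second consonant of a word-final cluster /dp/, so it deletes. /seozovaaveizeodp/ → seozovaaveizeod.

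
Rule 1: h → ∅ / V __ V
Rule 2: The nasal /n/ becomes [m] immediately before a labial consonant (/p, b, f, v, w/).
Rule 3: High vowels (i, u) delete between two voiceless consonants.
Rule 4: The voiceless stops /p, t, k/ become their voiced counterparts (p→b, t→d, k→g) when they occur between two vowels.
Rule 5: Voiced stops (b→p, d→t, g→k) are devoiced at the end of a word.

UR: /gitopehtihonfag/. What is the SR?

Rule 1 (intervocalic h-deletion): /h/ occurs between vowels /i/ and /o/, so it deletes. /gitopehtihonfag/ → gitopehtionfag.
Rule 2 (nasal place assimilation): /n/ precedes the labial consonant /f/, so it assimilates in place to [m]. /gitopehtionfag/ → gitopehtiomfag.
Rule 3 (high vowel syncope): no segment meets the environment; /gitopehtiomfag/ is unchanged.
Rule 4 (intervocalic voicing): /t/ is a voiceless stop between vowels /i/ and /o/, so it voices to [d]. /p/ is a voiceless stop between vowels /o/ and /e/, so it voices to [b]. /gitopehtiomfag/ → gidobehtiomfag.
Rule 5 (final devoicing): /g/ is a voiced stop in word-final position, so it devoices to [k]. /gidobehtiomfag/ → gidobehtiomfak.

gidobehtiomfak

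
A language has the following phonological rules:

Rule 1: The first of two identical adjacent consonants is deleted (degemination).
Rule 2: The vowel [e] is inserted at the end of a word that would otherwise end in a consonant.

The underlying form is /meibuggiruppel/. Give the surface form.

Rule 1 (degemination): /gg/ is a geminate; the first /g/ deletes. /pp/ is a geminate; the first /p/ deletes. /meibuggiruppel/ → meibugirupel.
Rule 2 (final e-epenthesis): the form ends in the consonant /l/, so [e] is inserted word-finally. /meibugirupel/ → meibugirupele.

meibugirupele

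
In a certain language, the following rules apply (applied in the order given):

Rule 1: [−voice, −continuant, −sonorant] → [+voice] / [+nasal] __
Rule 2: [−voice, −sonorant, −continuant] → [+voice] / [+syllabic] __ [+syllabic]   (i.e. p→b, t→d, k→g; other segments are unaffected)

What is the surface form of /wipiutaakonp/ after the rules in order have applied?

Rule 1 (post-nasal voicing): /p/ is a voiceless stop immediately after the nasal /n/, so it voices to [b]. /wipiutaakonp/ → wipiutaakonb.
Rule 2 (intervocalic voicing): /p/ is a voiceless stop between vowels /i/ and /i/, so it voices to [b]. /t/ is a voiceless stop between vowels /u/ and /a/, so it voices to [d]. /k/ is a voiceless stop between vowels /a/ and /o/, so it voices to [g]. /wipiutaakonb/ → wibiudaagonb.

wibiudaagonb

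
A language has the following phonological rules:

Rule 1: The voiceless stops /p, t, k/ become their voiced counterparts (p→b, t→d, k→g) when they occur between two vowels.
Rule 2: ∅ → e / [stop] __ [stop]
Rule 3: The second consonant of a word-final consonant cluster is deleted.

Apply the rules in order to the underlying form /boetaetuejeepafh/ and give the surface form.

boedaeduejeebaf

Rule 1 (intervocalic voicing): /t/ is a voiceless stop between vowels /e/ and /a/, so it voices to [d]. /t/ is a voiceless stop between vowels /e/ and /u/, so it voices to [d]. /p/ is a voiceless stop between vowels /e/ and /a/, so it voices to [b]. /boetaetuejeepafh/ → boedaeduejeebafh.
Rule 2 (stop-cluster e-epenthesis): no segment meets the environment; /boedaeduejeebafh/ is unchanged.
Rule 3 (final cluster simplification): /h/ is the second consonant of a word-final cluster /fh/, so it deletes. /boedaeduejeebafh/ → boedaeduejeebaf.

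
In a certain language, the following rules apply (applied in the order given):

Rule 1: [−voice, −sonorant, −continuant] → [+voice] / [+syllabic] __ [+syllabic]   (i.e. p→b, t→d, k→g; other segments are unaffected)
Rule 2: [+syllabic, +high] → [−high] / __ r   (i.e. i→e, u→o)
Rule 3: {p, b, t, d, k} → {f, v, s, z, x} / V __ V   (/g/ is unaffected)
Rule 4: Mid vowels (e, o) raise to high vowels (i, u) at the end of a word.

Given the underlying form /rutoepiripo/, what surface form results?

Rule 1 (intervocalic voicing): /t/ is a voiceless stop between vowels /u/ and /o/, so it voices to [d]. /p/ is a voiceless stop between vowels /e/ and /i/, so it voices to [b]. /p/ is a voiceless stop between vowels /i/ and /o/, so it voices to [b]. /rutoepiripo/ → rudoebiribo.
Rule 2 (pre-rhotic lowering): /i/ is a high vowel immediately before /r/, so it lowers to [e]. /rudoebiribo/ → rudoeberibo.
Rule 3 (intervocalic spirantization): /d/ is a stop between vowels /u/ and /o/, so it spirantizes to the fricative [z]. /b/ is a stop between vowels /e/ and /e/, so it spirantizes to the fricative [v]. /b/ is a stop between vowels /i/ and /o/, so it spirantizes to the fricative [v]. /rudoeberibo/ → ruzoeverivo.
Rule 4 (final vowel raising): /o/ is a mid vowel in word-final position, so it raises to [u]. /ruzoeverivo/ → ruzoeverivu.

ruzoeverivu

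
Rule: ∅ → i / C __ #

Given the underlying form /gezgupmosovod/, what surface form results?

the form ends in the consonant /d/, so [i] is inserted word-finally.
Surface form: [gezgupmosovodi].

gezgupmosovodi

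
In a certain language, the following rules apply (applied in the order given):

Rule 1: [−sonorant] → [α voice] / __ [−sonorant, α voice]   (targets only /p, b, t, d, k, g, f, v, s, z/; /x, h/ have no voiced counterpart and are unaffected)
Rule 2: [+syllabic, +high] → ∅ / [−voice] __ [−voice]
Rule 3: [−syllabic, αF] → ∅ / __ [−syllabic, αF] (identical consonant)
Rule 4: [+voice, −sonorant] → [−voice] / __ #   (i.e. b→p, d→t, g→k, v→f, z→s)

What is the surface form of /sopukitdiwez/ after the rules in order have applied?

sopkidiwes

Rule 1 (regressive voicing assimilation): /t/ precedes the voiced obstruent /d/, so it voices to [d] by assimilation. /sopukitdiwez/ → sopukiddiwez.
Rule 2 (high vowel syncope): /u/ is a high vowel flanked by voiceless consonants /p/ and /k/, so it deletes. /sopukiddiwez/ → sopkiddiwez.
Rule 3 (degemination): /dd/ is a geminate; the first /d/ deletes. /sopkiddiwez/ → sopkidiwez.
Rule 4 (final devoicing): /z/ is a voiced obstruent in word-final position, so it devoices to [s]. /sopkidiwez/ → sopkidiwes.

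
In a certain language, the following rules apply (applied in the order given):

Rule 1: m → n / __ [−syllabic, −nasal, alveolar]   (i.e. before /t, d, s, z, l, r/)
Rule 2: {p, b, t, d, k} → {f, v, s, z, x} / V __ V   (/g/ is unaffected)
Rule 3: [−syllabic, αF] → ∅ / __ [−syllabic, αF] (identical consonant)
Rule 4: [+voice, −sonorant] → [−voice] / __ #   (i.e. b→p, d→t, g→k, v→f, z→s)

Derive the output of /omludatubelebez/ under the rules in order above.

Rule 1 (nasal place assimilation): /m/ precedes the alveolar consonant /l/, so it assimilates in place to [n]. /omludatubelebez/ → onludatubelebez.
Rule 2 (intervocalic spirantization): /d/ is a stop between vowels /u/ and /a/, so it spirantizes to the fricative [z]. /t/ is a stop between vowels /a/ and /u/, so it spirantizes to the fricative [s]. /b/ is a stop between vowels /u/ and /e/, so it spirantizes to the fricative [v]. /b/ is a stop between vowels /e/ and /e/, so it spirantizes to the fricative [v]. /onludatubelebez/ → onluzasuvelevez.
Rule 3 (degemination): no segment meets the environment; /onluzasuvelevez/ is unchanged.
Rule 4 (final devoicing): /z/ is a voiced obstruent in word-final position, so it devoices to [s]. /onluzasuvelevez/ → onluzasuveleves.

onluzasuveleves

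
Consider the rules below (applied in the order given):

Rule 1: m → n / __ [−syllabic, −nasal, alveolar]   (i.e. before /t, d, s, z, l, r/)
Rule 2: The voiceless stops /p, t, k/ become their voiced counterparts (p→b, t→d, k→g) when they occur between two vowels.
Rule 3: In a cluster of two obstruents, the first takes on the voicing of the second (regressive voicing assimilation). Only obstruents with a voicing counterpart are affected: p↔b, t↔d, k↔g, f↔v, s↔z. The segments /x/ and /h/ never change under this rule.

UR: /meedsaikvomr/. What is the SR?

Rule 1 (nasal place assimilation): /m/ precedes the alveolar consonant /r/, so it assimilates in place to [n]. /meedsaikvomr/ → meedsaikvonr.
Rule 2 (intervocalic voicing): no segment meets the environment; /meedsaikvonr/ is unchanged.
Rule 3 (regressive voicing assimilation): /d/ precedes the voiceless obstruent /s/, so it devoices to [t] by assimilation. /k/ precedes the voiced obstruent /v/, so it voices to [g] by assimilation. /meedsaikvonr/ → meetsaigvonr.

meetsaigvonr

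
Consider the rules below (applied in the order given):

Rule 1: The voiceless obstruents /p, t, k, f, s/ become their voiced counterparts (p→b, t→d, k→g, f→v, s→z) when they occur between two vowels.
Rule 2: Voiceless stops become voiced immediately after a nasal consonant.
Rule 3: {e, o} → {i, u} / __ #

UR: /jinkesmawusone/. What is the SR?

Rule 1 (intervocalic voicing): /s/ is a voiceless obstruent between vowels /u/ and /o/, so it voices to [z]. /jinkesmawusone/ → jinkesmawuzone.
Rule 2 (post-nasal voicing): /k/ is a voiceless stop immediately after the nasal /n/, so it voices to [g]. /jinkesmawuzone/ → jingesmawuzone.
Rule 3 (final vowel raising): /e/ is a mid vowel in word-final position, so it raises to [i]. /jingesmawuzone/ → jingesmawuzoni.

jingesmawuzoni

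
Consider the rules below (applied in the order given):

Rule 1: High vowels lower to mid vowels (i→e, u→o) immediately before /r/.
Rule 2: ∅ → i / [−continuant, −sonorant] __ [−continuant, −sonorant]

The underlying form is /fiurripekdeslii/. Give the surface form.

Rule 1 (pre-rhotic lowering): /u/ is a high vowel immediately before /r/, so it lowers to [o]. /fiurripekdeslii/ → fiorripekdeslii.
Rule 2 (stop-cluster i-epenthesis): /k/ and /d/ form a stop–stop cluster, so [i] is inserted between them. /fiorripekdeslii/ → fiorripekideslii.

fiorripekideslii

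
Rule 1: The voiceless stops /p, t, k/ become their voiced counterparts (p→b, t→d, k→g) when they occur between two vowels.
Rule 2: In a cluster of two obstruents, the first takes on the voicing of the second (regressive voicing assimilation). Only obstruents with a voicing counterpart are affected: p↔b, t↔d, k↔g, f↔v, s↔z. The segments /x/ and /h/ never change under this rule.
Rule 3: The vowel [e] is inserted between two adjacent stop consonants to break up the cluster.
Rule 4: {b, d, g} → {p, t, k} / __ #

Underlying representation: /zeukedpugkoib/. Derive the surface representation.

zeugetepukekoip

Rule 1 (intervocalic voicing): /k/ is a voiceless stop between vowels /u/ and /e/, so it voices to [g]. /zeukedpugkoib/ → zeugedpugkoib.
Rule 2 (regressive voicing assimilation): /d/ precedes the voiceless obstruent /p/, so it devoices to [t] by assimilation. /g/ precedes the voiceless obstruent /k/, so it devoices to [k] by assimilation. /zeugedpugkoib/ → zeugetpukkoib.
Rule 3 (stop-cluster e-epenthesis): /t/ and /p/ form a stop–stop cluster, so [e] is inserted between them. /k/ and /k/ form a stop–stop cluster, so [e] is inserted between them. /zeugetpukkoib/ → zeugetepukekoib.
Rule 4 (final devoicing): /b/ is a voiced stop in word-final position, so it devoices to [p]. /zeugetepukekoib/ → zeugetepukekoip.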